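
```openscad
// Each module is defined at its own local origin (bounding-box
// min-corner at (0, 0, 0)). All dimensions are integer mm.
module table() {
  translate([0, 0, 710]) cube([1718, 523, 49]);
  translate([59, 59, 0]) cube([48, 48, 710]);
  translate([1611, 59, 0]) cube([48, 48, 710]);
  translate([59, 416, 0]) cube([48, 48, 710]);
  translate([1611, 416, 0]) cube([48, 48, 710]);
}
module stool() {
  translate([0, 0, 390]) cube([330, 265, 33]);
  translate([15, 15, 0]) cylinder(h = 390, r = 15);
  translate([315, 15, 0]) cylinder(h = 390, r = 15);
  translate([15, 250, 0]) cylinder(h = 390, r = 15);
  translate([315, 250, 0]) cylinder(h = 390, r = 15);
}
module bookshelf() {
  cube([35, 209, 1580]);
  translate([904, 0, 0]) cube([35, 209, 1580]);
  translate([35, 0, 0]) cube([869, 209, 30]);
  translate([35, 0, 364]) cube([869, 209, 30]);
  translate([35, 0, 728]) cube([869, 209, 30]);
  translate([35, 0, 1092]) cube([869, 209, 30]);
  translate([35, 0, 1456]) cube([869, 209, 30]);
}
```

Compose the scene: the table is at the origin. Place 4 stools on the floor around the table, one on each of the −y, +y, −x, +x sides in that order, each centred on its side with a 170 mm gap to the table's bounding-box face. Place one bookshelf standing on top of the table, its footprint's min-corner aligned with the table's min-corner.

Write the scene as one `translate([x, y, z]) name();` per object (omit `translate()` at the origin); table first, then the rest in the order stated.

table();
translate([694, -435, 0]) stool();
translate([694, 693, 0]) stool();
translate([-500, 129, 0]) stool();
translate([1888, 129, 0]) stool();
translate([0, 0, 759]) bookshelf();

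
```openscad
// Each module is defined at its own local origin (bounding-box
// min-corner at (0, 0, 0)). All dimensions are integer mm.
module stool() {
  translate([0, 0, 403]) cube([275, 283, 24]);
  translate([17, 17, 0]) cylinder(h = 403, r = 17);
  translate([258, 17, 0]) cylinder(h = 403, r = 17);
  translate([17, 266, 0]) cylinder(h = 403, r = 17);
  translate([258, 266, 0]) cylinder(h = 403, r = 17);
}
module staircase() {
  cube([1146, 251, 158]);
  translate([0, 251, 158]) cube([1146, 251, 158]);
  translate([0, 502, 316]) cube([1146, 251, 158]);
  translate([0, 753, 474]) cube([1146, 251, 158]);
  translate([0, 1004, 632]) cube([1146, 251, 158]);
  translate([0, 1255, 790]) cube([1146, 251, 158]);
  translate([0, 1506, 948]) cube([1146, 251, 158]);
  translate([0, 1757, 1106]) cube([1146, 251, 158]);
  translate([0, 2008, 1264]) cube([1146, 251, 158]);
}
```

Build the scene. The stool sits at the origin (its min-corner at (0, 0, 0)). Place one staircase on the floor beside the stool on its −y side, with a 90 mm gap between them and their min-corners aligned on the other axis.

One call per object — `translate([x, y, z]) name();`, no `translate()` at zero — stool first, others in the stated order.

stool();
translate([0, -2349, 0]) staircase();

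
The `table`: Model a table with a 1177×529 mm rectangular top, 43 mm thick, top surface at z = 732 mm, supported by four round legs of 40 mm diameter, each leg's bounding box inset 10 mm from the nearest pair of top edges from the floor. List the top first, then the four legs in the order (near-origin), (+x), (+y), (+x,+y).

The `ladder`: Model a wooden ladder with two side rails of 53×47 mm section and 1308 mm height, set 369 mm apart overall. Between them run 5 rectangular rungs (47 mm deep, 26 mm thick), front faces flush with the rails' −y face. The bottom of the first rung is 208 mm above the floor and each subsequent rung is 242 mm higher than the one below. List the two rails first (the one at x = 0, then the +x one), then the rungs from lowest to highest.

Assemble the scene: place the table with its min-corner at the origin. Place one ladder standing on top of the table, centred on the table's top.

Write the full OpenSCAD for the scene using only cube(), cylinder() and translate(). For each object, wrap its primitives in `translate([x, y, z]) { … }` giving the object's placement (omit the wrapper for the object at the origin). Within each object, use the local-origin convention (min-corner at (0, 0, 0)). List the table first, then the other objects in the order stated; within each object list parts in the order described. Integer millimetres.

translate([0, 0, 689]) cube([1177, 529, 43]);
translate([30, 30, 0]) cylinder(h = 689, r = 20);
translate([1147, 30, 0]) cylinder(h = 689, r = 20);
translate([30, 499, 0]) cylinder(h = 689, r = 20);
translate([1147, 499, 0]) cylinder(h = 689, r = 20);
translate([404, 241, 732]) {
  cube([53, 47, 1308]);
  translate([316, 0, 0]) cube([53, 47, 1308]);
  translate([53, 0, 208]) cube([263, 47, 26]);
  translate([53, 0, 450]) cube([263, 47, 26]);
  translate([53, 0, 692]) cube([263, 47, 26]);
  translate([53, 0, 934]) cube([263, 47, 26]);
  translate([53, 0, 1176]) cube([263, 47, 26]);
}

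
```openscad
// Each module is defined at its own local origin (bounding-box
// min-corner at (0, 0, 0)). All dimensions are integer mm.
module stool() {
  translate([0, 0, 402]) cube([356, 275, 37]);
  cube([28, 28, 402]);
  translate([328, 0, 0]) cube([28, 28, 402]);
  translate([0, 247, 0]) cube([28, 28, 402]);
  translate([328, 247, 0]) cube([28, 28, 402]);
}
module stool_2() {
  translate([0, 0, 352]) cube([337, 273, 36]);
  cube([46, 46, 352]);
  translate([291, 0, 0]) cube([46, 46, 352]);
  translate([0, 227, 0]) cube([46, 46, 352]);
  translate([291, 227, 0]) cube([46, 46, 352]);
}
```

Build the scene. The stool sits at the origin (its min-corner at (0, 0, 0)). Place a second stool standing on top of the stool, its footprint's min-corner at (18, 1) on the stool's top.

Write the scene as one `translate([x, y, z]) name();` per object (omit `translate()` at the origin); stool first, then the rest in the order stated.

stool();
translate([18, 1, 439]) stool_2();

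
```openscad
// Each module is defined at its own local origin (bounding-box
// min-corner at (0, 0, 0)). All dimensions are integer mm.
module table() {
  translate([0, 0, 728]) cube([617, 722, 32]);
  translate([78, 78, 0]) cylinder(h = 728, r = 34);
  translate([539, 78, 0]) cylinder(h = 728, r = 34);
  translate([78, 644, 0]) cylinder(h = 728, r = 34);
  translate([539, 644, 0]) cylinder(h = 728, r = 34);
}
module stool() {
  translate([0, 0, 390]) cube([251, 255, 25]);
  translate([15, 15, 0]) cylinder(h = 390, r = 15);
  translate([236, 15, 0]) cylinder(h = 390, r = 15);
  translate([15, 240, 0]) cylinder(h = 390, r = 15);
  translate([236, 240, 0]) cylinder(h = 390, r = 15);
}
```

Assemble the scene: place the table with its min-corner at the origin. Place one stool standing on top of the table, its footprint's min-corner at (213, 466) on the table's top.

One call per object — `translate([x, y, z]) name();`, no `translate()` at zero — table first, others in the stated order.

table();
translate([213, 466, 760]) stool();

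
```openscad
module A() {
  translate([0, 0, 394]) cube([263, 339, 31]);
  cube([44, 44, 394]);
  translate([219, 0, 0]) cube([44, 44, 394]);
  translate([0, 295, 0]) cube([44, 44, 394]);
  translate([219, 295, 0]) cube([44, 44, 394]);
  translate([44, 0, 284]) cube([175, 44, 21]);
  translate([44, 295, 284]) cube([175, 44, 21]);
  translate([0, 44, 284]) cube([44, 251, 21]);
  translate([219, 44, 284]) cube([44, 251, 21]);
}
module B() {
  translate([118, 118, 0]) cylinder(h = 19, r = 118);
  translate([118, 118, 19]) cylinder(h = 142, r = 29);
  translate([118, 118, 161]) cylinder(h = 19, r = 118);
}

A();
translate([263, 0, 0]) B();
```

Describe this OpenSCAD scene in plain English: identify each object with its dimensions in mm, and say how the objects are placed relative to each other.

A is a four-legged stool. The seat is 263×339 mm, 31 mm thick, top at z = 425 mm. It stands on four square legs, each 44×44 mm in cross-section, from z = 0 to the seat underside, each flush with a corner of the seat. Four stretchers, 44 mm wide and 21 mm tall, connect adjacent legs with their undersides at z = 284 mm, each running between the inner faces of the legs it joins and aligned with the legs' outer faces on the other axis.

B is a spool: two coaxial disc flanges of radius 118 mm and thickness 19 mm, joined by a core cylinder of radius 29 mm and height 142 mm. The lower flange rests on z = 0 and the three cylinders share a vertical axis.

The spool is against the stool's +x side, with their −y faces flush.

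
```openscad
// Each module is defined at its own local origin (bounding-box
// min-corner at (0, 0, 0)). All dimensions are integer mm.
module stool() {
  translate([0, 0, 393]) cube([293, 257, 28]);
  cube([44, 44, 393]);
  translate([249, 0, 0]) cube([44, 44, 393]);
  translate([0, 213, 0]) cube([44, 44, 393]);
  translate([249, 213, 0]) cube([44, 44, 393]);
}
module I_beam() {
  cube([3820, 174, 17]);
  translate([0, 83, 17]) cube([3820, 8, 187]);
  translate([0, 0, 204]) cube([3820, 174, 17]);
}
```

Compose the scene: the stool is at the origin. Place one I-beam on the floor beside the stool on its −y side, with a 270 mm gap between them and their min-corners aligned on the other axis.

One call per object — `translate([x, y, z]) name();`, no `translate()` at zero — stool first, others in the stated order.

stool();
translate([0, -444, 0]) I_beam();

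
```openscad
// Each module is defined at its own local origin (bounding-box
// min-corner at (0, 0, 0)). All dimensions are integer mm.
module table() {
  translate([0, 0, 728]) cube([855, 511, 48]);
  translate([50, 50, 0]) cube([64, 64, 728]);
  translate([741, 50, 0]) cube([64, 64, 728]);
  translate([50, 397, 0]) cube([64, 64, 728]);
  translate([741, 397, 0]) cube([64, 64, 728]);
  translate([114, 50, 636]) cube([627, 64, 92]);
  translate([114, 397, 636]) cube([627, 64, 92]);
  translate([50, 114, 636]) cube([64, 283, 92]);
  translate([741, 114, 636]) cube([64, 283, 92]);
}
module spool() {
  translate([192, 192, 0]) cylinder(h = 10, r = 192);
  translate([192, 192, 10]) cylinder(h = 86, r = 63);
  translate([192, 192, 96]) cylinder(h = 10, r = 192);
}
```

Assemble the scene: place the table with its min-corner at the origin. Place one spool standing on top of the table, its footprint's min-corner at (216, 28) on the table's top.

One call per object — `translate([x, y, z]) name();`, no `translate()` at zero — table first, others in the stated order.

table();
translate([216, 28, 776]) spool();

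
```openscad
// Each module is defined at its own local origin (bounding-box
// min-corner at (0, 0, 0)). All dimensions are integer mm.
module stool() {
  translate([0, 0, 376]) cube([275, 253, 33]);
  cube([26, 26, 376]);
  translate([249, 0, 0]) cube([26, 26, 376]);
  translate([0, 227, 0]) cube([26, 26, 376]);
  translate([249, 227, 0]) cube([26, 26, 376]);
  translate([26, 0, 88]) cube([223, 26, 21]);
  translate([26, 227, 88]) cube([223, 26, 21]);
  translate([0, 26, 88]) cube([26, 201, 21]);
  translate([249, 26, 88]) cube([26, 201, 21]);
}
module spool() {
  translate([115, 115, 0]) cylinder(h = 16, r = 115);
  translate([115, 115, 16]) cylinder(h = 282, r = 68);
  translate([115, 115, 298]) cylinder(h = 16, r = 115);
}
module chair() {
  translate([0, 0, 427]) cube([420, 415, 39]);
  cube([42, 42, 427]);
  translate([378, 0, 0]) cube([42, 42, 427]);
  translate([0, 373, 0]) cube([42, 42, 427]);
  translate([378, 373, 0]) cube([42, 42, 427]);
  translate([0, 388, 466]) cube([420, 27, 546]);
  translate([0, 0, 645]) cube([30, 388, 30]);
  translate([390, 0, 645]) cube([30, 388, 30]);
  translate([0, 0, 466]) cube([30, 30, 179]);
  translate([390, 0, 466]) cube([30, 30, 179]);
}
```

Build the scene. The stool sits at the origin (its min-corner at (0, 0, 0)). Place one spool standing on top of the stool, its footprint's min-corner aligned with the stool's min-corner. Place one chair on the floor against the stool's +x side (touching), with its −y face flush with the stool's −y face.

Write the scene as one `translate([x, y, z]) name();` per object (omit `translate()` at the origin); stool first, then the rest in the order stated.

stool();
translate([0, 0, 409]) spool();
translate([275, 0, 0]) chair();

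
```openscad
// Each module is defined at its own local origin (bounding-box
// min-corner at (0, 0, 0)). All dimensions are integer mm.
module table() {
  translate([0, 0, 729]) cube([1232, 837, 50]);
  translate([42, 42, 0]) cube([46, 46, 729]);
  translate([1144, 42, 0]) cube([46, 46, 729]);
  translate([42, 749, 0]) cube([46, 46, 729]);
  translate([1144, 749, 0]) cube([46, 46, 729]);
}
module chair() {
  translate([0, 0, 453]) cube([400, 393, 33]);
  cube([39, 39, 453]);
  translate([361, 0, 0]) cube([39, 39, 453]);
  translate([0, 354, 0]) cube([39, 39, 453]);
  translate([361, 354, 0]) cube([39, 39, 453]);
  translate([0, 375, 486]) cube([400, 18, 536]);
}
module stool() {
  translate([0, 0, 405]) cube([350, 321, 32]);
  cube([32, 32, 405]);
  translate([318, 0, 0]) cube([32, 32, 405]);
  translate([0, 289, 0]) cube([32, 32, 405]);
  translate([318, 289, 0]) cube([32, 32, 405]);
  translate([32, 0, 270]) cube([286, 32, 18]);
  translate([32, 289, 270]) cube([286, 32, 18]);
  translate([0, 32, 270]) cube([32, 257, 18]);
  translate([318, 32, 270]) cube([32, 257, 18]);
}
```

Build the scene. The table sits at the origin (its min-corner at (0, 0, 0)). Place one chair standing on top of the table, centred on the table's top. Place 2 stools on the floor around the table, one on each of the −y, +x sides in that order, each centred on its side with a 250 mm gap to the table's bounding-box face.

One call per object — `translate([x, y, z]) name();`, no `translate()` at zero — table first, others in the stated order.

table();
translate([416, 222, 779]) chair();
translate([441, -571, 0]) stool();
translate([1482, 258, 0]) stool();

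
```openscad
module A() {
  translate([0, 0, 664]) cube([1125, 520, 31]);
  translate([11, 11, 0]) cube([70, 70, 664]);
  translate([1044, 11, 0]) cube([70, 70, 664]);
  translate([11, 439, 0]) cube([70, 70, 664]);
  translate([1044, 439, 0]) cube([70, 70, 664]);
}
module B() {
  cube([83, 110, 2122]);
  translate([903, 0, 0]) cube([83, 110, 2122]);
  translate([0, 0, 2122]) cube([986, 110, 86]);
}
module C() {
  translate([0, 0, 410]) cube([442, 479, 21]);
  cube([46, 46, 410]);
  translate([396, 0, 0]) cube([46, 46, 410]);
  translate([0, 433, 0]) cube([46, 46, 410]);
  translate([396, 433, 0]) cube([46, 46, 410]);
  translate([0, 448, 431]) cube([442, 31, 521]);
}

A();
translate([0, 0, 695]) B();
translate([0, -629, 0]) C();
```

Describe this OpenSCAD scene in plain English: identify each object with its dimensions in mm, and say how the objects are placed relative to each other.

A is a table with a 1125×520 mm rectangular top, 31 mm thick, top surface at z = 695 mm, supported by four 70×70 mm square legs, each inset 11 mm from the nearest pair of top edges, running from the floor.

B is a rectangular door frame: two vertical jambs of 83×110 mm section, 2122 mm tall, with a clear opening 820 mm wide between their inner faces. A header 86 mm tall and 110 mm deep lies on top of the jambs and spans the full outside width.

C is a chair: 442×479 mm seat, 21 mm thick, top at z = 431 mm, on four 46 mm square corner legs flush with the seat edges. A 31 mm thick backrest slab spans the full seat width, extending 521 mm above the seat top, its back face flush with the seat's +y edge.

The door frame is on top of the table. The chair is on the floor beside the table on its −y side.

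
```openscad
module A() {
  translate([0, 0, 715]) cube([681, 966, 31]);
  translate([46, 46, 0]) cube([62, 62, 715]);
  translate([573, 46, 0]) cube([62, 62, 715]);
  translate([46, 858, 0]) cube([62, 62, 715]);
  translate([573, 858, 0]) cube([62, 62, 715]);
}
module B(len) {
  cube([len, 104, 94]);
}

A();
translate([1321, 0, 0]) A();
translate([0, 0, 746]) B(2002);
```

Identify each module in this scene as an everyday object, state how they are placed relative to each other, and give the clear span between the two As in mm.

Second table starts at x = 1321; first ends at x = 681; clear span = 1321 − 681 = 640 mm.

A is a table. B is a beam. A beam spans the tops of two tables. The clear span between the two tables is 640 mm.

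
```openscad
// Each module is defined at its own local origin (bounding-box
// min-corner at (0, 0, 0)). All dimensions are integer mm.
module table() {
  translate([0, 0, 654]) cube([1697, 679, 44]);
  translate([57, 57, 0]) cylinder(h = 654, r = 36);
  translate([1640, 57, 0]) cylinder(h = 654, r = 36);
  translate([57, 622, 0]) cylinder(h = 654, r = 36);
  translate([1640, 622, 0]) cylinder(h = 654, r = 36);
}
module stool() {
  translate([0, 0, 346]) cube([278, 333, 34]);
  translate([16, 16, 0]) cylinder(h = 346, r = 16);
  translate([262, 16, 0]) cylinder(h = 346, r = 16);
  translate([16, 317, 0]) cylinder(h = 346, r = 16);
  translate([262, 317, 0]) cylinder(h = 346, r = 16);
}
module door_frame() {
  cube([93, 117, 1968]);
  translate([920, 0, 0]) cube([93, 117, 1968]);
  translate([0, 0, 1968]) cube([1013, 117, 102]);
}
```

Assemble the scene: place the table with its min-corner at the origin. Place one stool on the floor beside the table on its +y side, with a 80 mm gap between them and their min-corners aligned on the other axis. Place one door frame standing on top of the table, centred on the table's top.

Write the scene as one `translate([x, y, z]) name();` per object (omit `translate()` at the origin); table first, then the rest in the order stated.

table();
translate([0, 759, 0]) stool();
translate([342, 281, 698]) door_frame();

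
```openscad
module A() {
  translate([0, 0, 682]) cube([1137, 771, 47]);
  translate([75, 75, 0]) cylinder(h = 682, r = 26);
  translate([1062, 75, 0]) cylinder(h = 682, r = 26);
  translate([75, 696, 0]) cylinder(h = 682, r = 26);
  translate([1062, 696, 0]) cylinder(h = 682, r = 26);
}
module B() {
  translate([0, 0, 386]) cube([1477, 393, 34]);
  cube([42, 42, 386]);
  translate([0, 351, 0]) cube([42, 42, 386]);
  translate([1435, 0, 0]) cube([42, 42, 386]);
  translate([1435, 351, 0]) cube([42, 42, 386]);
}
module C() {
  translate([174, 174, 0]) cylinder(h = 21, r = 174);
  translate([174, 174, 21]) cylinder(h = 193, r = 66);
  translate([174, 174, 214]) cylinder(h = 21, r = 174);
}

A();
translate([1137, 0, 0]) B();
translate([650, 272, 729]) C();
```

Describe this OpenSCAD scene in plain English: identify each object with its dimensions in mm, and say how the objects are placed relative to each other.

A is a table with a 1137×771 mm rectangular top, 47 mm thick, top surface at z = 729 mm, supported by four round legs of 52 mm diameter, each leg's bounding box inset 49 mm from the nearest pair of top edges, running from the floor.

B is a long wooden bench with a 1477 mm (x) × 393 mm (y) seat, 34 mm thick, its top surface 420 mm above the floor. Four 42 mm square legs at the seat corners, flush with the edges, run from z = 0 to the seat underside.

C is a spool: two coaxial disc flanges of radius 174 mm and thickness 21 mm, joined by a core cylinder of radius 66 mm and height 193 mm. The lower flange rests on z = 0 and the three cylinders share a vertical axis.

The bench is against the table's +x side, with their −y faces flush. The spool is on top of the table.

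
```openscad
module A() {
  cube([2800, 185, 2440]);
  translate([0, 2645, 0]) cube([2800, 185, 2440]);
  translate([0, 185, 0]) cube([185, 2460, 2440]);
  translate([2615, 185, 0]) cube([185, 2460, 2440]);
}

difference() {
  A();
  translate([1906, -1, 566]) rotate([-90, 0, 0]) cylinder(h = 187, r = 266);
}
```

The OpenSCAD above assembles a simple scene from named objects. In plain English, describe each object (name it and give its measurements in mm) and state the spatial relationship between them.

A is a box-shaped house frame (walls only): outside footprint 2800×2830 mm, wall height 2440 mm, wall thickness 185 mm. The two y-facing walls run the full x-width; the two x-facing walls fit between the inner faces of the y-facing walls.

The house frame has a circular hole of radius 266 mm through its front wall, centred at (x = 1906, z = 566).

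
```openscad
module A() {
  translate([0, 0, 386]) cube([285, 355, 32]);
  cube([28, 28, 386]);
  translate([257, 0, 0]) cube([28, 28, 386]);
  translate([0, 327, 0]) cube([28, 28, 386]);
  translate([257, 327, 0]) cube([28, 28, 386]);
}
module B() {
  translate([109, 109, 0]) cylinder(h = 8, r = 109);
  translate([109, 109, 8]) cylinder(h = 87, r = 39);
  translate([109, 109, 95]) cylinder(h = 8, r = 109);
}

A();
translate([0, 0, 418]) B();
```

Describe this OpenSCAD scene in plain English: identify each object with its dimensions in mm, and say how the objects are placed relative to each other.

A is a four-legged stool. The seat is a 285×355×32 mm slab whose top surface is at z = 418 mm; four square legs, each 28×28 mm in cross-section, run from the floor (z = 0) to the underside of the seat, each flush with a corner of the seat.

B is a spool: two coaxial disc flanges of radius 109 mm and thickness 8 mm, joined by a core cylinder of radius 39 mm and height 87 mm. The lower flange rests on z = 0 and the three cylinders share a vertical axis.

The spool is on top of the stool.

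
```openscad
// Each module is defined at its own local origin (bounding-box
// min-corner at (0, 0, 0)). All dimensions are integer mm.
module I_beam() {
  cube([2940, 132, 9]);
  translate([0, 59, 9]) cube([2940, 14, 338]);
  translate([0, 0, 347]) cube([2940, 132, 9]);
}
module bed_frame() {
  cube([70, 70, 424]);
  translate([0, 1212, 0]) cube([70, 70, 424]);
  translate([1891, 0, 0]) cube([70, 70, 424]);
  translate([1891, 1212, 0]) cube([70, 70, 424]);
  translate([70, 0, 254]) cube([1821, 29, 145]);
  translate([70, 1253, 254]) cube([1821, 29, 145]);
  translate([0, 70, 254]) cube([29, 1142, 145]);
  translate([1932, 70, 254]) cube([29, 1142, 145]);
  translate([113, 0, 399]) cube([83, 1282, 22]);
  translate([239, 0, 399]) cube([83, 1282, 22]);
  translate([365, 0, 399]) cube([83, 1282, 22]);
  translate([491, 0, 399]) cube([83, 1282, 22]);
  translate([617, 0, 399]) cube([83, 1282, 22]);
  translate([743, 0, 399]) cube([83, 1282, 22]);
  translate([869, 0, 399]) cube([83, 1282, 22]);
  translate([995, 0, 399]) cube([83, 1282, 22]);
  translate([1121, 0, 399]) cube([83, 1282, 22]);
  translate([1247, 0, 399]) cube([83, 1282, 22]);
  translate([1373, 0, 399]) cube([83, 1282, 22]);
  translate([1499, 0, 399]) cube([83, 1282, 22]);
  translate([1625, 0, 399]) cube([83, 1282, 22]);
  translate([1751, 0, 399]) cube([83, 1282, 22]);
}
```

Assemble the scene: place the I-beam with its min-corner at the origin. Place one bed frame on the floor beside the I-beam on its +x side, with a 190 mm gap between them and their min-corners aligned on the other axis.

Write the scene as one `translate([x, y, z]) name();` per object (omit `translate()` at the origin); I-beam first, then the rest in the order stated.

I_beam();
translate([3130, 0, 0]) bed_frame();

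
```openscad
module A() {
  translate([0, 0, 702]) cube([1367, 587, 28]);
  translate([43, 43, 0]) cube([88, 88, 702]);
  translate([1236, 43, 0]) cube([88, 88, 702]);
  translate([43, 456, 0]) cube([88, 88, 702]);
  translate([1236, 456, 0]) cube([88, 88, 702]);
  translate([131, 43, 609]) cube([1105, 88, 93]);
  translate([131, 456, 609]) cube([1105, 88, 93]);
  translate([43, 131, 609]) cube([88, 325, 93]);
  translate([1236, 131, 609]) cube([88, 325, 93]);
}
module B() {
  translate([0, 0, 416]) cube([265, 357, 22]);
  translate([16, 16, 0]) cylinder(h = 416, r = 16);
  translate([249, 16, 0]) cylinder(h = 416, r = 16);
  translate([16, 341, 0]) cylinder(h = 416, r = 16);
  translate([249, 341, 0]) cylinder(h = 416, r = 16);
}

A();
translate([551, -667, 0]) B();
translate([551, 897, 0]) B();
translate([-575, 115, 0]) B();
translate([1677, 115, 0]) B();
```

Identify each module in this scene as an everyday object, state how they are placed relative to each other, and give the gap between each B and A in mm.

Each stool's nearest face is 310 mm from the table's bounding box.

A is a table. B is a stool. Four stools sit around the table at the −y, +y, −x, +x sides. The gap between each stool and the table is 310 mm.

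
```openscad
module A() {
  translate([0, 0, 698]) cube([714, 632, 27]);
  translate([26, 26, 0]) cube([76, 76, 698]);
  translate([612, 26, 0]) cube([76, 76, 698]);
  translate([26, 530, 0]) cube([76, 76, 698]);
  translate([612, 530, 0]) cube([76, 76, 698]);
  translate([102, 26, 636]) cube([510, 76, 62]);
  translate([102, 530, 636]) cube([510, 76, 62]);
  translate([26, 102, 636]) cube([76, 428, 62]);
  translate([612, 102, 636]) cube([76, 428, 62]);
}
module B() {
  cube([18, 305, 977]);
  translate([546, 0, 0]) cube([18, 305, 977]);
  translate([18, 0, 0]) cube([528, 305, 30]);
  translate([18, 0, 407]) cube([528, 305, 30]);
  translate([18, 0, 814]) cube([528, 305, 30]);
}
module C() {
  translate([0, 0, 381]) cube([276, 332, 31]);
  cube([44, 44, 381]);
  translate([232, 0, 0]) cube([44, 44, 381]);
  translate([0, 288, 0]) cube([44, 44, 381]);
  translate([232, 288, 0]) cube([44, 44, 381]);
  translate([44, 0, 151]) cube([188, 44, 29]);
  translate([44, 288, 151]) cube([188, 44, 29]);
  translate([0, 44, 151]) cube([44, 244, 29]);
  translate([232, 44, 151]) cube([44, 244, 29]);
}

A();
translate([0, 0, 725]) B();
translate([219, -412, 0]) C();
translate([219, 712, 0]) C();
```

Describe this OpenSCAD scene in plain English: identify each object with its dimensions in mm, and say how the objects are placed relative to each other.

A is a table with a 714×632 mm rectangular top, 27 mm thick, top surface at z = 725 mm, supported by four 76×76 mm square legs, each inset 26 mm from the nearest pair of top edges, running from the floor. Four apron rails, 76 mm thick and 62 mm tall, run between adjacent legs with their top edges flush with the underside of the top and their outer faces flush with the legs' outer faces.

B is an open bookshelf. Two side panels, each 18 mm thick, 305 mm deep and 977 mm tall, stand 564 mm apart (outside-to-outside). Between them sit 3 shelves, each 30 mm thick and 305 mm deep, spanning the full gap between the sides. The bottom shelf rests on the floor (its underside at z = 0) and the clear gap between one shelf's top and the next shelf's underside is 377 mm.

C is a four-legged stool. The seat is a 276×332×31 mm slab whose top surface is at z = 412 mm; four square legs, each 44×44 mm in cross-section, run from the floor (z = 0) to the underside of the seat, each flush with a corner of the seat. Four stretchers, 44 mm wide and 29 mm tall, connect adjacent legs with their undersides at z = 151 mm, each running between the inner faces of the legs it joins and aligned with the legs' outer faces on the other axis.

The bookshelf is on top of the table. Two stools sit around the table at the −y, +y sides.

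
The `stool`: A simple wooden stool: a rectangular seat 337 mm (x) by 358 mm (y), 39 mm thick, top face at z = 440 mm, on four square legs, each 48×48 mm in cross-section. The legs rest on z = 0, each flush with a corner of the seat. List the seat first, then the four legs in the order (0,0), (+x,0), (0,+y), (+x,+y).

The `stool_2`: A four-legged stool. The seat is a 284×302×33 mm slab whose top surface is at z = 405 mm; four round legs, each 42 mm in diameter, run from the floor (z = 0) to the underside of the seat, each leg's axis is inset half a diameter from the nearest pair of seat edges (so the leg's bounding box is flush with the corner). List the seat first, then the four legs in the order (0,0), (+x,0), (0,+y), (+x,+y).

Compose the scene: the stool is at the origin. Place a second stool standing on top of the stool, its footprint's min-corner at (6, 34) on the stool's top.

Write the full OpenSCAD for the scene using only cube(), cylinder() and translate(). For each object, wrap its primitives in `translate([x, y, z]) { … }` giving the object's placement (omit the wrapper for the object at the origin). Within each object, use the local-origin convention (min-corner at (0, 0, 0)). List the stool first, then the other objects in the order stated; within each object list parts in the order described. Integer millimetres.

translate([0, 0, 401]) cube([337, 358, 39]);
cube([48, 48, 401]);
translate([289, 0, 0]) cube([48, 48, 401]);
translate([0, 310, 0]) cube([48, 48, 401]);
translate([289, 310, 0]) cube([48, 48, 401]);
translate([6, 34, 440]) {
  translate([0, 0, 372]) cube([284, 302, 33]);
  translate([21, 21, 0]) cylinder(h = 372, r = 21);
  translate([263, 21, 0]) cylinder(h = 372, r = 21);
  translate([21, 281, 0]) cylinder(h = 372, r = 21);
  translate([263, 281, 0]) cylinder(h = 372, r = 21);
}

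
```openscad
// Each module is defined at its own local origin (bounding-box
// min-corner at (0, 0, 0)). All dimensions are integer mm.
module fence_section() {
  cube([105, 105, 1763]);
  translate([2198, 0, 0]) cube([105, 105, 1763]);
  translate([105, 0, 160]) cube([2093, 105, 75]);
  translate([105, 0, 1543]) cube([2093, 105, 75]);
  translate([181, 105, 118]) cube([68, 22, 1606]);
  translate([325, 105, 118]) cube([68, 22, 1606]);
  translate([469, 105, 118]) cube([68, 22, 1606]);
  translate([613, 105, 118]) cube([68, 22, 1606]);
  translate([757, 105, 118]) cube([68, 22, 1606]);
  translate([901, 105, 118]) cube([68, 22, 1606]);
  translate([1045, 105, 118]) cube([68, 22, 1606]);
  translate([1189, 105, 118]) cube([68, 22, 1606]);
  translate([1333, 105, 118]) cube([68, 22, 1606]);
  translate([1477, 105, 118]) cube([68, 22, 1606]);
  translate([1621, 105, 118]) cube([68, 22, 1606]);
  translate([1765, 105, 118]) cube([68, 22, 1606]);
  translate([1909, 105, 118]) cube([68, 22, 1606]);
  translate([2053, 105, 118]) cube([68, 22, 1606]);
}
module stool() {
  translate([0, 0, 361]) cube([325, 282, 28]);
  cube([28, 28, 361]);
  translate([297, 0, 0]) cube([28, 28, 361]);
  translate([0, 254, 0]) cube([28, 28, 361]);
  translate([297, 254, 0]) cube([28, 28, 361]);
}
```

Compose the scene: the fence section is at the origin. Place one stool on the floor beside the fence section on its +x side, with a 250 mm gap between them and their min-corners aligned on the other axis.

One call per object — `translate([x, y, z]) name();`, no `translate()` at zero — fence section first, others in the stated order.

fence_section();
translate([2553, 0, 0]) stool();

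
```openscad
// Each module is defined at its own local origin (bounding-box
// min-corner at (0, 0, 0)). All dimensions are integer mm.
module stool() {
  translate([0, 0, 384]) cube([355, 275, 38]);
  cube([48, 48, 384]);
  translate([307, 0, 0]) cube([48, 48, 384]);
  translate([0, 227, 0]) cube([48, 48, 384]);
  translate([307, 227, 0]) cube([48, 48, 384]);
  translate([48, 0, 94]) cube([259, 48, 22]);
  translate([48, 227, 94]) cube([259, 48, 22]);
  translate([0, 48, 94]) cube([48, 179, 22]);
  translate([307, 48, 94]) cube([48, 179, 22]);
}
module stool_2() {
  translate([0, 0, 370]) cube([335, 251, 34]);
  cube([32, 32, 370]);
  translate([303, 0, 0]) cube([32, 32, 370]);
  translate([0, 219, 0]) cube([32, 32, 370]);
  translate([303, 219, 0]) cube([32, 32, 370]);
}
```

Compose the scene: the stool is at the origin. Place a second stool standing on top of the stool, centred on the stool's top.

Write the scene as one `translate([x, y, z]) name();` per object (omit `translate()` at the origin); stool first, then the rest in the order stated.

stool();
translate([10, 12, 422]) stool_2();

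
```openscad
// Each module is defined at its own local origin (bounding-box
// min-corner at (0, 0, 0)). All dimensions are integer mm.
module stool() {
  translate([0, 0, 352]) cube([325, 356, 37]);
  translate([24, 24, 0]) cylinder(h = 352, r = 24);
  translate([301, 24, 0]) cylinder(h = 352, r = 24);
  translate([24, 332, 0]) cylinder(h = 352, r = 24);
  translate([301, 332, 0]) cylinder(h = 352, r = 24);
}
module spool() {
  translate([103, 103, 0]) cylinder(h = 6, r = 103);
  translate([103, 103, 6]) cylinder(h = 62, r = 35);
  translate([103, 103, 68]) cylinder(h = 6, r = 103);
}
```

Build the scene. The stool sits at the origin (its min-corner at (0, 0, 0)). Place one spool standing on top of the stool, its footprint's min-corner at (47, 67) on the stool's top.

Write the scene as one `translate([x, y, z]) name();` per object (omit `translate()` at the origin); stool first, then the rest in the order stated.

stool();
translate([47, 67, 389]) spool();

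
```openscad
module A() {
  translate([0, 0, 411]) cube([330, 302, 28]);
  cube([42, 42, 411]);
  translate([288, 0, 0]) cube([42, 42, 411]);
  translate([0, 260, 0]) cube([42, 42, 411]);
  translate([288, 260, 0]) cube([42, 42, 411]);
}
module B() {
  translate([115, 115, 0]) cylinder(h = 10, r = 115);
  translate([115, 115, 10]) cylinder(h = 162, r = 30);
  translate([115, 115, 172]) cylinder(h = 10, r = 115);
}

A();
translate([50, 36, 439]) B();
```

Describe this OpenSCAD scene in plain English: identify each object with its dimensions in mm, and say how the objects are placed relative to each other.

A is a four-legged stool. The seat is 330×302 mm, 28 mm thick, top at z = 439 mm. It stands on four square legs, each 42×42 mm in cross-section, from z = 0 to the seat underside, each flush with a corner of the seat.

B is a spool: two coaxial disc flanges of radius 115 mm and thickness 10 mm, joined by a core cylinder of radius 30 mm and height 162 mm. The lower flange rests on z = 0 and the three cylinders share a vertical axis.

The spool is on top of the stool, centred.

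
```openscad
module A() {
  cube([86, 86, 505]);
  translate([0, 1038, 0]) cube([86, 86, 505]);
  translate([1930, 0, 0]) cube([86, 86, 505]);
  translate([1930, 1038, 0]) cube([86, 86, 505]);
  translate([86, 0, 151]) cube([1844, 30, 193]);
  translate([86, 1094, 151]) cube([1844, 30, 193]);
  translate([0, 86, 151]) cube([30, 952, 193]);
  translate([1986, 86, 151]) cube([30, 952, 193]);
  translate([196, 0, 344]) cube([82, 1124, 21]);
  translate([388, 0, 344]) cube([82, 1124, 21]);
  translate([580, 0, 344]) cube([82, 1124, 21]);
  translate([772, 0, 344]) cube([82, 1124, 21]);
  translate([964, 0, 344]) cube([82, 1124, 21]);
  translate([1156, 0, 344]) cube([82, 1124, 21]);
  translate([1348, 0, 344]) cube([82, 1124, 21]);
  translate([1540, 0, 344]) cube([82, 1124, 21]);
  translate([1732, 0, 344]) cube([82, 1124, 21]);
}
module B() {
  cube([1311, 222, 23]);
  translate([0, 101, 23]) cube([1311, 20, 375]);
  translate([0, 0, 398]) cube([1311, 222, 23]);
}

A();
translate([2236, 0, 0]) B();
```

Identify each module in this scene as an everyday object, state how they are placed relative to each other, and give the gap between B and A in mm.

The I-beam's nearest face is 220 mm from the bed frame's +x face.

A is a bed frame. B is an I-beam. The I-beam is on the floor beside the bed frame on its +x side. The gap between the I-beam and the bed frame is 220 mm.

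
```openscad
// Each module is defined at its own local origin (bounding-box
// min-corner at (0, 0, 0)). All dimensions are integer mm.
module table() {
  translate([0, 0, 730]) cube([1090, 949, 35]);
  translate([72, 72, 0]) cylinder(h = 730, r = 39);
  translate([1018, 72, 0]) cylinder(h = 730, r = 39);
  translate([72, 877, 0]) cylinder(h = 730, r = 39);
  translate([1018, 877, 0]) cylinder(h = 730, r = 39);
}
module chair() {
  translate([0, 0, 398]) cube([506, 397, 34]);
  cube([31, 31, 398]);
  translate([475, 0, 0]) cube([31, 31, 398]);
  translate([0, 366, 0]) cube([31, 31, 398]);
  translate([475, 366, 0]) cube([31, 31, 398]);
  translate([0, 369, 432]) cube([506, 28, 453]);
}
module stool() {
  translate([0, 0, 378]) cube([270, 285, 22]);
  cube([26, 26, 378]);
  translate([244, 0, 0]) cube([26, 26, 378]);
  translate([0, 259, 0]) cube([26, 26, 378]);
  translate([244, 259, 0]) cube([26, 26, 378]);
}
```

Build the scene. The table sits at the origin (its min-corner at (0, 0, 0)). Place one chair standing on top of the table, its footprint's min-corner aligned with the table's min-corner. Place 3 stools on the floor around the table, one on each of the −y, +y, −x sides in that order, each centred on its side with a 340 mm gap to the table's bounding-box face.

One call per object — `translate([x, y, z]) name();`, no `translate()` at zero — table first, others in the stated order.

table();
translate([0, 0, 765]) chair();
translate([410, -625, 0]) stool();
translate([410, 1289, 0]) stool();
translate([-610, 332, 0]) stool();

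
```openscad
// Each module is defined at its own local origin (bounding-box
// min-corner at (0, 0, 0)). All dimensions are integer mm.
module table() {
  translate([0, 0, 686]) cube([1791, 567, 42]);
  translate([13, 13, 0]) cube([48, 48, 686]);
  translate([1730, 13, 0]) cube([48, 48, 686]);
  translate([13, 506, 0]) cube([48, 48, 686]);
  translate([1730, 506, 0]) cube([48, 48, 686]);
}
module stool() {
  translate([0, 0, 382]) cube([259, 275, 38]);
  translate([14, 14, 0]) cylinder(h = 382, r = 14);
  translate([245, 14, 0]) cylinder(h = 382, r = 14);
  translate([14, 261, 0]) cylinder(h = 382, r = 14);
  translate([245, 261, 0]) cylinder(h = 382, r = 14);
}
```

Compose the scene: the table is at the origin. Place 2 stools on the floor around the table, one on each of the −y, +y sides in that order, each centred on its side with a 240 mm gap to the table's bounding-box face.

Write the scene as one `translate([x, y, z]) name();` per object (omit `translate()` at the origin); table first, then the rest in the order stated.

table();
translate([766, -515, 0]) stool();
translate([766, 807, 0]) stool();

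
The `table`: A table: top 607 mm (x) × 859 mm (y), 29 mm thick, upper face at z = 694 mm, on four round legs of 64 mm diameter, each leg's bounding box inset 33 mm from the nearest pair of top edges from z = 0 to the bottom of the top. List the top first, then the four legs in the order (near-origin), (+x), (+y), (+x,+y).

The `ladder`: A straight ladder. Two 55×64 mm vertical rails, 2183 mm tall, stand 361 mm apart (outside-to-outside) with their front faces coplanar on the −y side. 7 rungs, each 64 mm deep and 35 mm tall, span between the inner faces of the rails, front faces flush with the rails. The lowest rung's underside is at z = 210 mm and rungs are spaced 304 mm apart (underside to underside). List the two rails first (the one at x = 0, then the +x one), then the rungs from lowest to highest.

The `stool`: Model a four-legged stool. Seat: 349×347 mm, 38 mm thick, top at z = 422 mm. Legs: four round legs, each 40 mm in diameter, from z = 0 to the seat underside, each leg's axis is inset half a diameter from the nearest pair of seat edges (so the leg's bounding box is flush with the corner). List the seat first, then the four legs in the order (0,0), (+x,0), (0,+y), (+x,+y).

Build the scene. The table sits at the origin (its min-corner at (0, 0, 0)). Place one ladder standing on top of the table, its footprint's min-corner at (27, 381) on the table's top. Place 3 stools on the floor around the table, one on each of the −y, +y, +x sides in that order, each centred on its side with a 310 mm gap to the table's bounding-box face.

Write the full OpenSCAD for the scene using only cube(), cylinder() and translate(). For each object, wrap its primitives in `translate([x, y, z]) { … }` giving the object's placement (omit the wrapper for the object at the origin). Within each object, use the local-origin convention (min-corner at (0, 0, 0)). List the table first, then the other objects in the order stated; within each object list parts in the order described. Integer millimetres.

translate([0, 0, 665]) cube([607, 859, 29]);
translate([65, 65, 0]) cylinder(h = 665, r = 32);
translate([542, 65, 0]) cylinder(h = 665, r = 32);
translate([65, 794, 0]) cylinder(h = 665, r = 32);
translate([542, 794, 0]) cylinder(h = 665, r = 32);
translate([27, 381, 694]) {
  cube([55, 64, 2183]);
  translate([306, 0, 0]) cube([55, 64, 2183]);
  translate([55, 0, 210]) cube([251, 64, 35]);
  translate([55, 0, 514]) cube([251, 64, 35]);
  translate([55, 0, 818]) cube([251, 64, 35]);
  translate([55, 0, 1122]) cube([251, 64, 35]);
  translate([55, 0, 1426]) cube([251, 64, 35]);
  translate([55, 0, 1730]) cube([251, 64, 35]);
  translate([55, 0, 2034]) cube([251, 64, 35]);
}
translate([129, -657, 0]) {
  translate([0, 0, 384]) cube([349, 347, 38]);
  translate([20, 20, 0]) cylinder(h = 384, r = 20);
  translate([329, 20, 0]) cylinder(h = 384, r = 20);
  translate([20, 327, 0]) cylinder(h = 384, r = 20);
  translate([329, 327, 0]) cylinder(h = 384, r = 20);
}
translate([129, 1169, 0]) {
  translate([0, 0, 384]) cube([349, 347, 38]);
  translate([20, 20, 0]) cylinder(h = 384, r = 20);
  translate([329, 20, 0]) cylinder(h = 384, r = 20);
  translate([20, 327, 0]) cylinder(h = 384, r = 20);
  translate([329, 327, 0]) cylinder(h = 384, r = 20);
}
translate([917, 256, 0]) {
  translate([0, 0, 384]) cube([349, 347, 38]);
  translate([20, 20, 0]) cylinder(h = 384, r = 20);
  translate([329, 20, 0]) cylinder(h = 384, r = 20);
  translate([20, 327, 0]) cylinder(h = 384, r = 20);
  translate([329, 327, 0]) cylinder(h = 384, r = 20);
}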